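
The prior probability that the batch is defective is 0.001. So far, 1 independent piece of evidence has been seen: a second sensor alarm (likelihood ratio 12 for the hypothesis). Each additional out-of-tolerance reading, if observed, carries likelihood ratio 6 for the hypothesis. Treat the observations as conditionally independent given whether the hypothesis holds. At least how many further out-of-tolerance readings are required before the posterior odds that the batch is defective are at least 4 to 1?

Prior odds = 0.001/0.999 = 1/999.
Bayes factor of the evidence already in hand = 12.
Odds after that evidence = (1/999) × 12 = 4/333.
Target odds = 4.
Need 6ⁿ ≥ 4 ÷ (4/333) = 333.
6³ = 216 falls short of 333 but 6⁴ = 1296 reaches it, so n = 4.

4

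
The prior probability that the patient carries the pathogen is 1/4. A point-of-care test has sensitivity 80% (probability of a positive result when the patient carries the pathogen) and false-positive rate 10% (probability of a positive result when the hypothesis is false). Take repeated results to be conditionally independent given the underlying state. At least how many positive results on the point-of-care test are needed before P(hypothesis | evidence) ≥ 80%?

Prior odds = 0.25/0.75 = 1/3.
Likelihood ratio of a positive result = 0.8/0.1 = 8.
Target odds: 0.8 ÷ 0.2 = 4.
Need (1/3) × 8ⁿ ≥ 4, i.e. 8ⁿ ≥ 12.
8¹ = 8 falls short of 12 but 8² = 64 reaches it, so n = 2.

2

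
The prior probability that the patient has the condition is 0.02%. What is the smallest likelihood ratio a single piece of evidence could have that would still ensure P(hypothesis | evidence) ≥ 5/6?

Prior odds = 0.0002/0.9998 = 1/4999.
Target odds = (5/6)/(1/6) = 5.
Required Bayes factor = 5 ÷ (1/4999) = 24995.

24995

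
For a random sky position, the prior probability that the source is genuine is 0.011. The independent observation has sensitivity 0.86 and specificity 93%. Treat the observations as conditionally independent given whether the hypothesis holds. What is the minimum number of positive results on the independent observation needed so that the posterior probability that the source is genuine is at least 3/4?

3

Prior odds = 0.011/0.989 = 11/989.
False-positive rate = 1 − 0.93 = 0.07; likelihood ratio of a positive = 0.86/0.07 = 86/7.
Target odds: 0.75 ÷ 0.25 = 3.
Require (86/7)ⁿ ≥ 3 ÷ (11/989) = 2967/11.
(86/7)² = 7396/49 falls short of 2967/11 but (86/7)³ = 636056/343 reaches it, so n = 3.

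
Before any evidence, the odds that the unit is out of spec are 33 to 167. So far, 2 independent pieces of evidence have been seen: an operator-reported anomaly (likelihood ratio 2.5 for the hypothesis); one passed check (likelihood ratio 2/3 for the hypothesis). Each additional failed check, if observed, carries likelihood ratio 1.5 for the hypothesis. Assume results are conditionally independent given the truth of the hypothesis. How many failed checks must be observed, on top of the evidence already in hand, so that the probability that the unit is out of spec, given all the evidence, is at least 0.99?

Prior odds = 33/167.
Combined Bayes factor of the evidence already in hand = 2.5 × (2/3) = 5/3.
Odds after that evidence = (33/167) × 5/3 = 55/167.
Target odds = 0.99/0.01 = 99.
Need 1.5ⁿ ≥ 99 ÷ (55/167) = 300.6.
1.5¹⁴ = 4782969/16384 falls short of 300.6 but 1.5¹⁵ = 14348907/32768 reaches it, so n = 15.

15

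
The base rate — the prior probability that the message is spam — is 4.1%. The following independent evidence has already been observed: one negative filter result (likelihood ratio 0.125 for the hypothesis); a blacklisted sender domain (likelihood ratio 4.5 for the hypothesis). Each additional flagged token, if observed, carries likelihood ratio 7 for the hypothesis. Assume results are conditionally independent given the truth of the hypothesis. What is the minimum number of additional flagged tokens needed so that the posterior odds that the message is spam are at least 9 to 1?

Prior odds = 0.041/0.959 = 41/959.
Combined Bayes factor of the evidence already in hand = 0.125 × 4.5 = 0.5625.
Odds after that evidence = (41/959) × 0.5625 = 369/15344.
Target odds = 9.
Need 7ⁿ ≥ 9 ÷ (369/15344) = 15344/41.
7³ = 343 falls short of 15344/41 but 7⁴ = 2401 reaches it, so n = 4.

4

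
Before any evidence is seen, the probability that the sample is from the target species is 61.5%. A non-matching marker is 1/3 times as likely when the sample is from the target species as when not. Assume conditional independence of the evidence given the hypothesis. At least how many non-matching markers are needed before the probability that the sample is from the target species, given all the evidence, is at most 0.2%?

7

Prior odds = 0.615/0.385 = 123/77.
Likelihood ratio per non-matching marker = 1/3.
Target posterior odds = 0.002/0.998 = 1/499.
Require (1/3)ⁿ ≤ 1/499 ÷ (123/77) = 77/61377.
(1/3)⁶ = 1/729 is still above 77/61377 but (1/3)⁷ = 1/2187 is at or below it, so n = 7.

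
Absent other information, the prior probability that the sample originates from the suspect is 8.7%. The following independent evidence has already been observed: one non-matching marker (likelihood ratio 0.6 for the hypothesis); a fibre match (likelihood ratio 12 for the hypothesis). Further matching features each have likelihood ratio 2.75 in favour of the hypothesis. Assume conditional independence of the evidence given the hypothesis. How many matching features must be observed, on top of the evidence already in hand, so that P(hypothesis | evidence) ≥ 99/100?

Prior odds = 0.087/0.913 = 87/913.
Combined Bayes factor of the evidence already in hand = 0.6 × 12 = 7.2.
Odds after that evidence = (87/913) × 7.2 = 3132/4565.
Target odds = 0.99/0.01 = 99.
Need 2.75ⁿ ≥ 99 ÷ (3132/4565) = 50215/348.
2.75⁴ = 57.19140625 falls short of 50215/348 but 2.75⁵ = 161051/1024 reaches it, so n = 5.

5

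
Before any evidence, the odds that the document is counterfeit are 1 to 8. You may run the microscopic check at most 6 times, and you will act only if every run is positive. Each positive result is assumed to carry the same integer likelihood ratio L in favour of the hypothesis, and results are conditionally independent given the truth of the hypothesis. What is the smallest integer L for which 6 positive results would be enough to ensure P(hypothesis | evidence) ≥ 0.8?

2

Prior odds = 0.125.
Target odds = 0.8/0.2 = 4.
Need L⁶ ≥ 4 ÷ 0.125 = 32.
1⁶ = 1 < 32 ≤ 64 = 2⁶, so L = 2.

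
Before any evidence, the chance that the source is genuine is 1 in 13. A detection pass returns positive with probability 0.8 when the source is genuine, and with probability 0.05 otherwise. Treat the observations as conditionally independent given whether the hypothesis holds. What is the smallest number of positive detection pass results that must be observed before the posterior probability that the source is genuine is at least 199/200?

Prior odds = (1/13)/(12/13) = 1/12.
Likelihood ratio of a positive result = 0.8/0.05 = 16.
Target posterior odds = 0.995/0.005 = 199.
Need (1/12) × 16ⁿ ≥ 199, i.e. 16ⁿ ≥ 2388.
16² = 256 falls short of 2388 but 16³ = 4096 reaches it, so n = 3.

3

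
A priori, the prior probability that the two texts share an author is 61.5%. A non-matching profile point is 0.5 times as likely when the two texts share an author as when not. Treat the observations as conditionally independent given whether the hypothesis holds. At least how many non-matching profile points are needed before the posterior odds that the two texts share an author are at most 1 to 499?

Prior odds = 0.615/0.385 = 123/77.
Likelihood ratio per non-matching profile point = 0.5.
Target odds = 1/499.
Require 0.5ⁿ ≤ 1/499 ÷ (123/77) = 77/61377.
0.5⁹ = 0.001953125 is still above 77/61377 but 0.5¹⁰ = 1/1024 is at or below it, so n = 10.

10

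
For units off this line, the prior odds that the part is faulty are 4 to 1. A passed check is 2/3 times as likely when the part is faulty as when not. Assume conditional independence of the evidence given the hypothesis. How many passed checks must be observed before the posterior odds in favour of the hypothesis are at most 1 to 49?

Prior odds = 4.
Likelihood ratio per passed check = 2/3.
Target odds = 1/49.
Require (2/3)ⁿ ≤ 1/49 ÷ 4 = 1/196.
(2/3)¹³ = 8192/1594323 is still above 1/196 but (2/3)¹⁴ = 16384/4782969 is at or below it, so n = 14.

14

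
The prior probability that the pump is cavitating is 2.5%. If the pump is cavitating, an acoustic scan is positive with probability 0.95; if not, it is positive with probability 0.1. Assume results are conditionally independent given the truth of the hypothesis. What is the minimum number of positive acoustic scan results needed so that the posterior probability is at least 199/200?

4

Prior odds = 0.025/0.975 = 1/39.
Likelihood ratio of a positive = 0.95/0.1 = 9.5.
Target odds: 0.995 ÷ 0.005 = 199.
Need (1/39) × 9.5ⁿ ≥ 199, i.e. 9.5ⁿ ≥ 7761.
9.5³ = 857.375 falls short of 7761 but 9.5⁴ = 8145.0625 reaches it, so n = 4.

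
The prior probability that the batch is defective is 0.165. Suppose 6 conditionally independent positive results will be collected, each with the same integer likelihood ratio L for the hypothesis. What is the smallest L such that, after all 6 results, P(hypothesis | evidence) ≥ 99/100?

3

Prior odds = 0.165/0.835 = 33/167.
Target odds = 0.99/0.01 = 99.
Need L⁶ ≥ 99 ÷ (33/167) = 501.
2⁶ = 64 < 501 ≤ 729 = 3⁶, so L = 3.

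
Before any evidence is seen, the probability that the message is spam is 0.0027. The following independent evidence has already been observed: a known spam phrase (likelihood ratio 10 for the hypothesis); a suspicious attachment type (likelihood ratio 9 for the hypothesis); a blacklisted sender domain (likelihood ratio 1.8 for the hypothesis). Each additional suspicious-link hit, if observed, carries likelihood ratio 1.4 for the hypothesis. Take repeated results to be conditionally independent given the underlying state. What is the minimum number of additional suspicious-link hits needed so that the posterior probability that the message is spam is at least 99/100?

Prior odds = 0.0027/0.9973 = 27/9973.
Combined Bayes factor of the evidence already in hand = 10 × 9 × 1.8 = 162.
Odds after that evidence = (27/9973) × 162 = 4374/9973.
Target odds = 0.99/0.01 = 99.
Need 1.4ⁿ ≥ 99 ÷ (4374/9973) = 109703/486.
1.4¹⁶ ≈217.795 falls short of 109703/486 but 1.4¹⁷ ≈304.913 reaches it, so n = 17.

17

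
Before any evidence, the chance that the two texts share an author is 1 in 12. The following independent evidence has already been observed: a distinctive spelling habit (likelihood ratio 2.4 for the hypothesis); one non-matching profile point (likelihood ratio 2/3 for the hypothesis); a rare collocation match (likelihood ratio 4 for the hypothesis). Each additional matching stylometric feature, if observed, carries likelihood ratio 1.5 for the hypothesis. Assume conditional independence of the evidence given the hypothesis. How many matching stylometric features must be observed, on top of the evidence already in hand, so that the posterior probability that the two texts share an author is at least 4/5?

Prior odds = (1/12)/(11/12) = 1/11.
Combined Bayes factor of the evidence already in hand = 2.4 × (2/3) × 4 = 6.4.
Odds after that evidence = (1/11) × 6.4 = 32/55.
Target odds = 0.8/0.2 = 4.
Need 1.5ⁿ ≥ 4 ÷ (32/55) = 6.875.
1.5⁴ = 5.0625 falls short of 6.875 but 1.5⁵ = 7.59375 reaches it, so n = 5.

5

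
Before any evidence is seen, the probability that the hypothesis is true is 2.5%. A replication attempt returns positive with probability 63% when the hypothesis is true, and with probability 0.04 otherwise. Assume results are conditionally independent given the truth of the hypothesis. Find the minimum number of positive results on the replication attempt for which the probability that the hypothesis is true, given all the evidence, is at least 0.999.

4

Prior odds = 0.025/0.975 = 1/39.
Likelihood ratio of a positive result = 0.63/0.04 = 15.75.
Target posterior odds = 0.999/0.001 = 999.
Require 15.75ⁿ ≥ 999 ÷ (1/39) = 38961.
15.75³ = 3906.984375 falls short of 38961 but 15.75⁴ = 15752961/256 reaches it, so n = 4.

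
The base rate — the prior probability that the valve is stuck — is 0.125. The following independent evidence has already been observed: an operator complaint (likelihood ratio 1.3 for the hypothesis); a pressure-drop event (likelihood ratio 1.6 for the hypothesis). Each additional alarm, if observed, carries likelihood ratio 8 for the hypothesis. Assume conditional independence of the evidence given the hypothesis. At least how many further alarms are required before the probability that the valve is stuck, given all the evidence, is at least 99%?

Prior odds = 0.125/0.875 = 1/7.
Combined Bayes factor of the evidence already in hand = 1.3 × 1.6 = 2.08.
Odds after that evidence = (1/7) × 2.08 = 52/175.
Target odds = 0.99/0.01 = 99.
Need 8ⁿ ≥ 99 ÷ (52/175) = 17325/52.
8² = 64 falls short of 17325/52 but 8³ = 512 reaches it, so n = 3.

3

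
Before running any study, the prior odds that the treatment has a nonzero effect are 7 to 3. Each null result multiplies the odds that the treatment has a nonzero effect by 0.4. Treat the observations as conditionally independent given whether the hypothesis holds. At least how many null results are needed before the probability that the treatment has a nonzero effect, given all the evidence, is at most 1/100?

Prior odds = 7/3.
Likelihood ratio per null result = 0.4.
Target posterior odds = 0.01/0.99 = 1/99.
Need (7/3) × 0.4ⁿ ≤ 1/99, i.e. 0.4ⁿ ≤ 1/231.
0.4⁵ = 0.01024 is still above 1/231 but 0.4⁶ = 64/15625 is at or below it, so n = 6.

6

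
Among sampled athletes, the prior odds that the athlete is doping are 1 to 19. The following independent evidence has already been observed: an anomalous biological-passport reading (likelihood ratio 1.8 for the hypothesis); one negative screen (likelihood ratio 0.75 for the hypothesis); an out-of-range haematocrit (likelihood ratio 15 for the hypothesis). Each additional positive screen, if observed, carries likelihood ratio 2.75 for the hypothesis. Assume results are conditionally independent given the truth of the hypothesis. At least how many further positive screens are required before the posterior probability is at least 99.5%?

Prior odds = 1/19.
Combined Bayes factor of the evidence already in hand = 1.8 × 0.75 × 15 = 20.25.
Odds after that evidence = (1/19) × 20.25 = 81/76.
Target odds = 0.995/0.005 = 199.
Need 2.75ⁿ ≥ 199 ÷ (81/76) = 15124/81.
2.75⁵ = 161051/1024 falls short of 15124/81 but 2.75⁶ = 1771561/4096 reaches it, so n = 6.

6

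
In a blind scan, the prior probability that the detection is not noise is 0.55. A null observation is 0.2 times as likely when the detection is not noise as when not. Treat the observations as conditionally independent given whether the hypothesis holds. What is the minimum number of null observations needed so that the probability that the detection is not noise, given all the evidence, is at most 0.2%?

Prior odds: 0.55 ÷ 0.45 = 11/9.
Likelihood ratio per null observation = 0.2.
Target odds: 0.002 ÷ 0.998 = 1/499.
Require 0.2ⁿ ≤ 1/499 ÷ (11/9) = 9/5489.
0.2³ = 0.008 is still above 9/5489 but 0.2⁴ = 0.0016 is at or below it, so n = 4.

4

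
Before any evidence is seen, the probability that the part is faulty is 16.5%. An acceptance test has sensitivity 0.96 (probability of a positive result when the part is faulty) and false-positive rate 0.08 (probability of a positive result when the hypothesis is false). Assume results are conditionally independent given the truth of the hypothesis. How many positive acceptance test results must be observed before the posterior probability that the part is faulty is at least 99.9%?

Prior odds = 0.165/0.835 = 33/167.
Likelihood ratio of a positive result = 0.96/0.08 = 12.
Target odds: 0.999 ÷ 0.001 = 999.
Need (33/167) × 12ⁿ ≥ 999, i.e. 12ⁿ ≥ 55611/11.
12³ = 1728 falls short of 55611/11 but 12⁴ = 20736 reaches it, so n = 4.

4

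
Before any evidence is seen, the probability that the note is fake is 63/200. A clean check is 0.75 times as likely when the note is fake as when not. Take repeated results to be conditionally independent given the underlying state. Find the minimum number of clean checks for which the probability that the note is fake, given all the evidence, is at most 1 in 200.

Prior odds = 0.315/0.685 = 63/137.
Likelihood ratio per clean check = 0.75.
Target posterior odds = 0.005/0.995 = 1/199.
Require 0.75ⁿ ≤ 1/199 ÷ (63/137) = 137/12537.
0.75¹⁵ ≈0.0133635 is still above 137/12537 but 0.75¹⁶ ≈0.0100226 is at or below it, so n = 16.

16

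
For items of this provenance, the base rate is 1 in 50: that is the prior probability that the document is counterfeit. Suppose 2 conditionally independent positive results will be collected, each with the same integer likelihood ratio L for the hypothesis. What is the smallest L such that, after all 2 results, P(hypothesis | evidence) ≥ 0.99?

70

Prior odds = 0.02/0.98 = 1/49.
Target odds = 0.99/0.01 = 99.
Need L² ≥ 99 ÷ (1/49) = 4851.
69² = 4761 < 4851 ≤ 4900 = 70², so L = 70.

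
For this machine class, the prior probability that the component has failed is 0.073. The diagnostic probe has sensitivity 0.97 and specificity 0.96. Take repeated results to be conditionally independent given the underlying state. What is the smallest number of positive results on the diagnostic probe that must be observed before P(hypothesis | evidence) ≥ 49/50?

Prior odds = 0.073/0.927 = 73/927.
False-positive rate = 1 − 0.96 = 0.04; likelihood ratio of a positive = 0.97/0.04 = 24.25.
Target posterior odds = 0.98/0.02 = 49.
Need (73/927) × 24.25ⁿ ≥ 49, i.e. 24.25ⁿ ≥ 45423/73.
24.25² = 588.0625 falls short of 45423/73 but 24.25³ = 912673/64 reaches it, so n = 3.

3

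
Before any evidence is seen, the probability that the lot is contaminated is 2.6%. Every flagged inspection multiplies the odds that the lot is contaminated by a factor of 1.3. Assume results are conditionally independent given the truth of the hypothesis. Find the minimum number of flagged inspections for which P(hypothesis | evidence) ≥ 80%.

20

Prior odds: 0.026 ÷ 0.974 = 13/487.
Likelihood ratio per flagged inspection = 1.3.
Target posterior odds = 0.8/0.2 = 4.
Require 1.3ⁿ ≥ 4 ÷ (13/487) = 1948/13.
1.3¹⁹ ≈146.192 falls short of 1948/13 but 1.3²⁰ ≈190.05 reaches it, so n = 20.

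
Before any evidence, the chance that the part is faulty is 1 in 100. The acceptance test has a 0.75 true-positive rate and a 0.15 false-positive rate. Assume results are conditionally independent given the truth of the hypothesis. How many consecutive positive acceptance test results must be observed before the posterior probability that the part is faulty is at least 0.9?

Prior odds = 0.01/0.99 = 1/99.
Likelihood ratio of a positive result = 0.75/0.15 = 5.
Target odds: 0.9 ÷ 0.1 = 9.
Need (1/99) × 5ⁿ ≥ 9, i.e. 5ⁿ ≥ 891.
5⁴ = 625 falls short of 891 but 5⁵ = 3125 reaches it, so n = 5.

5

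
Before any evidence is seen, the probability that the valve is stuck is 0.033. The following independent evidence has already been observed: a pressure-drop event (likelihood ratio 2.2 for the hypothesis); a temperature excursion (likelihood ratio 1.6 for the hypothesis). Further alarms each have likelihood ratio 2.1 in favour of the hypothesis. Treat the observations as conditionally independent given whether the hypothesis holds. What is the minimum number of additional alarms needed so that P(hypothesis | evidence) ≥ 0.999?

13

Prior odds = 0.033/0.967 = 33/967.
Combined Bayes factor of the evidence already in hand = 2.2 × 1.6 = 3.52.
Odds after that evidence = (33/967) × 3.52 = 2904/24175.
Target odds = 0.999/0.001 = 999.
Need 2.1ⁿ ≥ 999 ÷ (2904/24175) = 8050275/968.
2.1¹² ≈7355.83 falls short of 8050275/968 but 2.1¹³ ≈15447.2 reaches it, so n = 13.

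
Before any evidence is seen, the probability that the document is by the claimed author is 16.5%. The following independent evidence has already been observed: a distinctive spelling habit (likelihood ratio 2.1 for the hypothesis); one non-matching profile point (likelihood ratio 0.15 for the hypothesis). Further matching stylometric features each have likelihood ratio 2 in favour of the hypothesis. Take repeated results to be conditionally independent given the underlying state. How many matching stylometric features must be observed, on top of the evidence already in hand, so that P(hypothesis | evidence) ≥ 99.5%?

Prior odds = 0.165/0.835 = 33/167.
Combined Bayes factor of the evidence already in hand = 2.1 × 0.15 = 0.315.
Odds after that evidence = (33/167) × 0.315 = 2079/33400.
Target odds = 0.995/0.005 = 199.
Need 2ⁿ ≥ 199 ÷ (2079/33400) = 6646600/2079.
2¹¹ = 2048 falls short of 6646600/2079 but 2¹² = 4096 reaches it, so n = 12.

12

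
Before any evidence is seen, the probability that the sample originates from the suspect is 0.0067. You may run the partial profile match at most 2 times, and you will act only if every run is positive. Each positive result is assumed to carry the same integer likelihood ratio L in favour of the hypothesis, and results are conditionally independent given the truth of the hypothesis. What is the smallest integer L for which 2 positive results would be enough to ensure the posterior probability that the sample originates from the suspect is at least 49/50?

Prior odds = 0.0067/0.9933 = 67/9933.
Target odds = 0.98/0.02 = 49.
Need L² ≥ 49 ÷ (67/9933) = 486717/67.
85² = 7225 < 486717/67 ≤ 7396 = 86², so L = 86.

86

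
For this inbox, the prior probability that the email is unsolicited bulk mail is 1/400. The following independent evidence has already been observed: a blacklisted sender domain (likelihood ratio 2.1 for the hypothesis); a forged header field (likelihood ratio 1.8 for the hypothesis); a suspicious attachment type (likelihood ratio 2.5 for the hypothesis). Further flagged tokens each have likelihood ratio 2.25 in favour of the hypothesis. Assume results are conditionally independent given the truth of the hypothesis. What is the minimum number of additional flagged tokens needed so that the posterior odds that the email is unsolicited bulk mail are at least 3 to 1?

Prior odds = 0.0025/0.9975 = 1/399.
Combined Bayes factor of the evidence already in hand = 2.1 × 1.8 × 2.5 = 9.45.
Odds after that evidence = (1/399) × 9.45 = 9/380.
Target odds = 3.
Need 2.25ⁿ ≥ 3 ÷ (9/380) = 380/3.
2.25⁵ = 59049/1024 falls short of 380/3 but 2.25⁶ = 531441/4096 reaches it, so n = 6.

6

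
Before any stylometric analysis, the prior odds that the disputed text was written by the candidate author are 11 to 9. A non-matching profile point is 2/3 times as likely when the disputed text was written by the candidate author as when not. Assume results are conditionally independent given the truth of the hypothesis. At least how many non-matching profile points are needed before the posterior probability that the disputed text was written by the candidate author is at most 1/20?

Prior odds = 11/9.
Likelihood ratio per non-matching profile point = 2/3.
Target posterior odds = 0.05/0.95 = 1/19.
Need (11/9) × (2/3)ⁿ ≤ 1/19, i.e. (2/3)ⁿ ≤ 9/209.
(2/3)⁷ = 128/2187 is still above 9/209 but (2/3)⁸ = 256/6561 is at or below it, so n = 8.

8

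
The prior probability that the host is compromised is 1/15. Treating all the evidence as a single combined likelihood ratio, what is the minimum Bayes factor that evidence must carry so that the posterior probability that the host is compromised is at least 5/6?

70

Prior odds = (1/15)/(14/15) = 1/14.
Target odds = (5/6)/(1/6) = 5.
Required Bayes factor = 5 ÷ (1/14) = 70.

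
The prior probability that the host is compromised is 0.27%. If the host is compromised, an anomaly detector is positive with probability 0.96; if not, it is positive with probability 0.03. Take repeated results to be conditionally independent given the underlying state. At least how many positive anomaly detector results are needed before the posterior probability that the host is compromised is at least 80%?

3

Prior odds = 0.0027/0.9973 = 27/9973.
Likelihood ratio of a positive = 0.96/0.03 = 32.
Target odds: 0.8 ÷ 0.2 = 4.
Need (27/9973) × 32ⁿ ≥ 4, i.e. 32ⁿ ≥ 39892/27.
32² = 1024 falls short of 39892/27 but 32³ = 32768 reaches it, so n = 3.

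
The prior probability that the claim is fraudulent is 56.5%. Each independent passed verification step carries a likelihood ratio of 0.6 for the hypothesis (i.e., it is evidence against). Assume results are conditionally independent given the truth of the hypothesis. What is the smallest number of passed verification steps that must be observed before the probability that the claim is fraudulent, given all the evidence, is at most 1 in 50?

9

Prior odds = 0.565/0.435 = 113/87.
Likelihood ratio per passed verification step = 0.6.
Target posterior odds = 0.02/0.98 = 1/49.
Need (113/87) × 0.6ⁿ ≤ 1/49, i.e. 0.6ⁿ ≤ 87/5537.
0.6⁸ = 6561/390625 is still above 87/5537 but 0.6⁹ = 19683/1953125 is at or below it, so n = 9.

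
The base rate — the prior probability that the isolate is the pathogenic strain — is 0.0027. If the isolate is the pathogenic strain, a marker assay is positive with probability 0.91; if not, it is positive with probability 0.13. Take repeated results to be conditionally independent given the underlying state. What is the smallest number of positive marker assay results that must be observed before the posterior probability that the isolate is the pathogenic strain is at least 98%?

Prior odds: 0.0027 ÷ 0.9973 = 27/9973.
Likelihood ratio of a positive = 0.91/0.13 = 7.
Target posterior odds = 0.98/0.02 = 49.
Need (27/9973) × 7ⁿ ≥ 49, i.e. 7ⁿ ≥ 488677/27.
7⁵ = 16807 falls short of 488677/27 but 7⁶ = 117649 reaches it, so n = 6.

6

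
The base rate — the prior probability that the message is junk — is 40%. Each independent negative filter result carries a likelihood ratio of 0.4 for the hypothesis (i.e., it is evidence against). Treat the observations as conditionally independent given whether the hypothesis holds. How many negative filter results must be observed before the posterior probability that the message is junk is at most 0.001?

8

Prior odds: 0.4 ÷ 0.6 = 2/3.
Likelihood ratio per negative filter result = 0.4.
Target posterior odds = 0.001/0.999 = 1/999.
Need (2/3) × 0.4ⁿ ≤ 1/999, i.e. 0.4ⁿ ≤ 1/666.
0.4⁷ = 128/78125 is still above 1/666 but 0.4⁸ = 256/390625 is at or below it, so n = 8.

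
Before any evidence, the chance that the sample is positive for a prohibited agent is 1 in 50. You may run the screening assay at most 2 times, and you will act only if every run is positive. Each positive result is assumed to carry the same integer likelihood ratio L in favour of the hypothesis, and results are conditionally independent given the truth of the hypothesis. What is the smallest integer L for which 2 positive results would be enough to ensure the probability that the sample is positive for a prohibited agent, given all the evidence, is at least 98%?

49

Prior odds = 0.02/0.98 = 1/49.
Target odds = 0.98/0.02 = 49.
Need L² ≥ 49 ÷ (1/49) = 2401.
48² = 2304 < 2401 ≤ 2401 = 49², so L = 49.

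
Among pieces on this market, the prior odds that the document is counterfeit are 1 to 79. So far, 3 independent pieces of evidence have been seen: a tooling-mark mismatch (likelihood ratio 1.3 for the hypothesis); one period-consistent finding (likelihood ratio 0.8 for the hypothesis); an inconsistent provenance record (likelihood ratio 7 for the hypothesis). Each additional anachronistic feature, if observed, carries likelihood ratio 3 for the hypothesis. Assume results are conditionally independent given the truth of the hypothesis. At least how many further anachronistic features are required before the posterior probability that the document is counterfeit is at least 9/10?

Prior odds = 1/79.
Combined Bayes factor of the evidence already in hand = 1.3 × 0.8 × 7 = 7.28.
Odds after that evidence = (1/79) × 7.28 = 182/1975.
Target odds = 0.9/0.1 = 9.
Need 3ⁿ ≥ 9 ÷ (182/1975) = 17775/182.
3⁴ = 81 falls short of 17775/182 but 3⁵ = 243 reaches it, so n = 5.

5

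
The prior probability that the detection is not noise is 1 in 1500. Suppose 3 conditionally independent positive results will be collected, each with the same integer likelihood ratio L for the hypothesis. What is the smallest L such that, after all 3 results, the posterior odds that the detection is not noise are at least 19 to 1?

31

Prior odds = (1/1500)/(1499/1500) = 1/1499.
Target odds = 19.
Need L³ ≥ 19 ÷ (1/1499) = 28481.
30³ = 27000 < 28481 ≤ 29791 = 31³, so L = 31.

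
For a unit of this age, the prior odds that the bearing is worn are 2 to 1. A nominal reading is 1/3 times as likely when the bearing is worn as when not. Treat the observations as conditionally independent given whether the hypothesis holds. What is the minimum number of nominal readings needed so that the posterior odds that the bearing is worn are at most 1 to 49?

5

Prior odds = 2.
Likelihood ratio per nominal reading = 1/3.
Target odds = 1/49.
Need 2 × (1/3)ⁿ ≤ 1/49, i.e. (1/3)ⁿ ≤ 1/98.
(1/3)⁴ = 1/81 is still above 1/98 but (1/3)⁵ = 1/243 is at or below it, so n = 5.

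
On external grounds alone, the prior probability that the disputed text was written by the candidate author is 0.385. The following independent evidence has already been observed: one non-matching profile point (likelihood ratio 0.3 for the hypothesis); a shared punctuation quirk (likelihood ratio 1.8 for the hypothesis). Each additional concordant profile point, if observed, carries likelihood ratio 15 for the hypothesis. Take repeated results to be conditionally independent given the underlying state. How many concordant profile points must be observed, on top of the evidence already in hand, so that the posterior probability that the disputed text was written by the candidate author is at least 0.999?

3

Prior odds = 0.385/0.615 = 77/123.
Combined Bayes factor of the evidence already in hand = 0.3 × 1.8 = 0.54.
Odds after that evidence = (77/123) × 0.54 = 693/2050.
Target odds = 0.999/0.001 = 999.
Need 15ⁿ ≥ 999 ÷ (693/2050) = 227550/77.
15² = 225 falls short of 227550/77 but 15³ = 3375 reaches it, so n = 3.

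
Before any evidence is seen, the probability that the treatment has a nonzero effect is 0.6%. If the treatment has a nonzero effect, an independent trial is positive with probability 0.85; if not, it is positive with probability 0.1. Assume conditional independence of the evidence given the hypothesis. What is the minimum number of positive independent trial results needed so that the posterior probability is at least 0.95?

4

Prior odds: 0.006 ÷ 0.994 = 3/497.
Likelihood ratio of a positive = 0.85/0.1 = 8.5.
Target odds: 0.95 ÷ 0.05 = 19.
Require 8.5ⁿ ≥ 19 ÷ (3/497) = 9443/3.
8.5³ = 614.125 falls short of 9443/3 but 8.5⁴ = 5220.0625 reaches it, so n = 4.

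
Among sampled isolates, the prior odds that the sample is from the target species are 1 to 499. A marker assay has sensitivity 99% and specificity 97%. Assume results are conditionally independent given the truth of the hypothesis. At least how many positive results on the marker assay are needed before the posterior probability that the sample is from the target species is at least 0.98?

3

Prior odds = 1/499.
False-positive rate = 1 − 0.97 = 0.03; likelihood ratio of a positive = 0.99/0.03 = 33.
Target odds: 0.98 ÷ 0.02 = 49.
Require 33ⁿ ≥ 49 ÷ (1/499) = 24451.
33² = 1089 falls short of 24451 but 33³ = 35937 reaches it, so n = 3.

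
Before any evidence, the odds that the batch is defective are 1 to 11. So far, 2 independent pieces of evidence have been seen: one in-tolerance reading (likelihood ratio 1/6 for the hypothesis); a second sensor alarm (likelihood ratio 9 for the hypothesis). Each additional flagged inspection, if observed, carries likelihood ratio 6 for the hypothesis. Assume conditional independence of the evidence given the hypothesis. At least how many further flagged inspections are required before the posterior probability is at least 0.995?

Prior odds = 1/11.
Combined Bayes factor of the evidence already in hand = (1/6) × 9 = 1.5.
Odds after that evidence = (1/11) × 1.5 = 3/22.
Target odds = 0.995/0.005 = 199.
Need 6ⁿ ≥ 199 ÷ (3/22) = 4378/3.
6⁴ = 1296 falls short of 4378/3 but 6⁵ = 7776 reaches it, so n = 5.

5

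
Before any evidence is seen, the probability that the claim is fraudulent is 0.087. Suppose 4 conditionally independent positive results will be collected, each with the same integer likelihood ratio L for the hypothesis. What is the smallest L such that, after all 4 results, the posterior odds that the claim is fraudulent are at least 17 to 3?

3

Prior odds = 0.087/0.913 = 87/913.
Target odds = 17/3.
Need L⁴ ≥ 17/3 ÷ (87/913) = 15521/261.
2⁴ = 16 < 15521/261 ≤ 81 = 3⁴, so L = 3.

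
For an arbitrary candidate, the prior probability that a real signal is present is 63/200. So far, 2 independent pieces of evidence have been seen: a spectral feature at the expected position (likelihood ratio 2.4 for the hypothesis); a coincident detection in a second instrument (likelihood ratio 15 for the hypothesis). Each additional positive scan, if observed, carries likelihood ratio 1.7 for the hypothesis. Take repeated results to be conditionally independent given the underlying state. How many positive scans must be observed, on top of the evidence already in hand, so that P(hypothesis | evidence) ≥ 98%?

3

Prior odds = 0.315/0.685 = 63/137.
Combined Bayes factor of the evidence already in hand = 2.4 × 15 = 36.
Odds after that evidence = (63/137) × 36 = 2268/137.
Target odds = 0.98/0.02 = 49.
Need 1.7ⁿ ≥ 49 ÷ (2268/137) = 959/324.
1.7² = 2.89 falls short of 959/324 but 1.7³ = 4.913 reaches it, so n = 3.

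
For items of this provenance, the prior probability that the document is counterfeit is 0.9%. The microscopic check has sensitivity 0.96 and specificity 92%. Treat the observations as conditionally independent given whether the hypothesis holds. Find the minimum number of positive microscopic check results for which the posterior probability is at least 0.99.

Prior odds = 0.009/0.991 = 9/991.
False-positive rate = 1 − 0.92 = 0.08; likelihood ratio of a positive = 0.96/0.08 = 12.
Target posterior odds = 0.99/0.01 = 99.
Need (9/991) × 12ⁿ ≥ 99, i.e. 12ⁿ ≥ 10901.
12³ = 1728 falls short of 10901 but 12⁴ = 20736 reaches it, so n = 4.

4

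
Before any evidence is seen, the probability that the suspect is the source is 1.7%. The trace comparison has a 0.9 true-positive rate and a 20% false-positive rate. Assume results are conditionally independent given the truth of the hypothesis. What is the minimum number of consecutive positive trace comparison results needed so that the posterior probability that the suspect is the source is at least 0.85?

Prior odds = 0.017/0.983 = 17/983.
Likelihood ratio of a positive result = 0.9/0.2 = 4.5.
Target posterior odds = 0.85/0.15 = 17/3.
Need (17/983) × 4.5ⁿ ≥ 17/3, i.e. 4.5ⁿ ≥ 983/3.
4.5³ = 91.125 falls short of 983/3 but 4.5⁴ = 410.0625 reaches it, so n = 4.

4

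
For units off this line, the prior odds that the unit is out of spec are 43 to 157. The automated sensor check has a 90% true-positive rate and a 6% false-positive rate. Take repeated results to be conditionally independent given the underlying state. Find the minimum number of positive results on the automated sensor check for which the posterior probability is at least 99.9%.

Prior odds = 43/157.
Likelihood ratio of a positive result = 0.9/0.06 = 15.
Target odds: 0.999 ÷ 0.001 = 999.
Need (43/157) × 15ⁿ ≥ 999, i.e. 15ⁿ ≥ 156843/43.
15³ = 3375 falls short of 156843/43 but 15⁴ = 50625 reaches it, so n = 4.

4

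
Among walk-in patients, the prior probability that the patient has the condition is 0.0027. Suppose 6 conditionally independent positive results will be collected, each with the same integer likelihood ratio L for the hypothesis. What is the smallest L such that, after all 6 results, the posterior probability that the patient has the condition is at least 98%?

Prior odds = 0.0027/0.9973 = 27/9973.
Target odds = 0.98/0.02 = 49.
Need L⁶ ≥ 49 ÷ (27/9973) = 488677/27.
5⁶ = 15625 < 488677/27 ≤ 46656 = 6⁶, so L = 6.

6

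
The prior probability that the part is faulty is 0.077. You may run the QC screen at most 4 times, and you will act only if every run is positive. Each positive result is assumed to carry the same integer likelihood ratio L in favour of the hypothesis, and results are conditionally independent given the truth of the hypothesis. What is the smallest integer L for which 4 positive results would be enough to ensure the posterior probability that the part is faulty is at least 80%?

Prior odds = 0.077/0.923 = 77/923.
Target odds = 0.8/0.2 = 4.
Need L⁴ ≥ 4 ÷ (77/923) = 3692/77.
2⁴ = 16 < 3692/77 ≤ 81 = 3⁴, so L = 3.

3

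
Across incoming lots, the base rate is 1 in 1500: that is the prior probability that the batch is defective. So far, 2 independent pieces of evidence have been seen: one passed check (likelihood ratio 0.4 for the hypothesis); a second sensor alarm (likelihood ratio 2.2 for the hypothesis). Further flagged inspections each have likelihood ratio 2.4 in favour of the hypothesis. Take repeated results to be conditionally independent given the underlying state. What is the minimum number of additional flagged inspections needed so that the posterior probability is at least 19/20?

Prior odds = (1/1500)/(1499/1500) = 1/1499.
Combined Bayes factor of the evidence already in hand = 0.4 × 2.2 = 0.88.
Odds after that evidence = (1/1499) × 0.88 = 22/37475.
Target odds = 0.95/0.05 = 19.
Need 2.4ⁿ ≥ 19 ÷ (22/37475) = 712025/22.
2.4¹¹ ≈15216.8 falls short of 712025/22 but 2.4¹² ≈36520.3 reaches it, so n = 12.

12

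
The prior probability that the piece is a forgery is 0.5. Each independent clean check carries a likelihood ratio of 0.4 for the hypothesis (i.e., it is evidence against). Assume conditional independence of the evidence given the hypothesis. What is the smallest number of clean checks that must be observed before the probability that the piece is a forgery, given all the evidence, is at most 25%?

2

Prior odds = 0.5/0.5 = 1.
Likelihood ratio per clean check = 0.4.
Target posterior odds = 0.25/0.75 = 1/3.
Need 1 × 0.4ⁿ ≤ 1/3, i.e. 0.4ⁿ ≤ 1/3.
0.4¹ = 0.4 is still above 1/3 but 0.4² = 0.16 is at or below it, so n = 2.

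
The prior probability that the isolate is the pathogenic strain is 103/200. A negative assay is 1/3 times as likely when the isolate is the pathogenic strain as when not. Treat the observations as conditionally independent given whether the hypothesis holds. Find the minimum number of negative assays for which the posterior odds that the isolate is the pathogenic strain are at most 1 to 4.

Prior odds = 0.515/0.485 = 103/97.
Likelihood ratio per negative assay = 1/3.
Target odds = 0.25.
Require (1/3)ⁿ ≤ 0.25 ÷ (103/97) = 97/412.
(1/3)¹ = 1/3 is still above 97/412 but (1/3)² = 1/9 is at or below it, so n = 2.

2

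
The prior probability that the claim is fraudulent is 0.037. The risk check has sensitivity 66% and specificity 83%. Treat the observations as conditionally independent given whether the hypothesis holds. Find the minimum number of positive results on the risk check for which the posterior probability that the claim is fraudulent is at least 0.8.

Prior odds: 0.037 ÷ 0.963 = 37/963.
False-positive rate = 1 − 0.83 = 0.17; likelihood ratio of a positive = 0.66/0.17 = 66/17.
Target odds: 0.8 ÷ 0.2 = 4.
Require (66/17)ⁿ ≥ 4 ÷ (37/963) = 3852/37.
(66/17)³ = 287496/4913 falls short of 3852/37 but (66/17)⁴ = 18974736/83521 reaches it, so n = 4.

4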